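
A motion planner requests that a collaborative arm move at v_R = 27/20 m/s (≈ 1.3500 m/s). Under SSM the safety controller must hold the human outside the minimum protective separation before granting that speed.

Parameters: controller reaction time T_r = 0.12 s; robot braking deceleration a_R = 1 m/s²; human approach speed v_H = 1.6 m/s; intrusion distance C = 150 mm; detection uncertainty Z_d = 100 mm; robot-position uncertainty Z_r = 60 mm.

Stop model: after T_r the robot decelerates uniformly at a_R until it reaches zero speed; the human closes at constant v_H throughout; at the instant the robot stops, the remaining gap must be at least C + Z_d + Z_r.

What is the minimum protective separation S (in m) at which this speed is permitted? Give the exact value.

braking lasts T_s = (27/20)/1 = 1.3500 s
robot in T_r: 1.3500·0.1200 = 0.1620 m
robot under decel: 1.3500²/(2·1.0000) = 0.9113 m
human over T_r+T_s: 1.6000·(0.1200+1.3500) = 2.3520 m
margins: 0.1500+0.1000+0.0600 = 0.3100 m
S_min ≈ 0.1620+0.9113+2.3520+0.3100  ⇒  S_min = 14941/4000 m

S_min = 14941/4000 m = 3.7353 m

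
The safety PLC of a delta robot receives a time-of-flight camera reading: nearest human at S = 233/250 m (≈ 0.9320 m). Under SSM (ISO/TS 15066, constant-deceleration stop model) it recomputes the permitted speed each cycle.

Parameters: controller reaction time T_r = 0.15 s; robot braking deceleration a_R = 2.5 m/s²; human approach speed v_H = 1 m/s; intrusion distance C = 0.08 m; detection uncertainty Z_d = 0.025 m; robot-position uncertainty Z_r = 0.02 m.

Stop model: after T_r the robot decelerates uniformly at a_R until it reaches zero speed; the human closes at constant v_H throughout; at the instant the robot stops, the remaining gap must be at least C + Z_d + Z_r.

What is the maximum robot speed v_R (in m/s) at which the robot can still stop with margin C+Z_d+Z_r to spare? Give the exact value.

v_R_max = 9/10 m/s = 0.9000 m/s

quadratic (1/5)·v² + (11/20)·v + (-657/1000) = 0
  disc = (11/20)² − 4·(1/5)·(-657/1000) = 8281/10000 ; √disc = 91/100
  v_R = (−(11/20) + 91/100) / (2·(1/5)) = 9/10 m/s
check:
T_s = v_R/a_R = (9/10)/(5/2) = 0.3600 s
reaction-phase robot travel = 0.9000·0.1500 = 0.1350 m
braking distance = 0.9000²/(2·2.5000) = 0.1620 m
human closes 1.0000·0.5100 = 0.5100 m
C+Z_d+Z_r = 0.0800+0.0250+0.0200 = 0.1250 m
sum ≈ 0.1350+0.1620+0.5100+0.1250 ≈ 0.9320 m = S ✓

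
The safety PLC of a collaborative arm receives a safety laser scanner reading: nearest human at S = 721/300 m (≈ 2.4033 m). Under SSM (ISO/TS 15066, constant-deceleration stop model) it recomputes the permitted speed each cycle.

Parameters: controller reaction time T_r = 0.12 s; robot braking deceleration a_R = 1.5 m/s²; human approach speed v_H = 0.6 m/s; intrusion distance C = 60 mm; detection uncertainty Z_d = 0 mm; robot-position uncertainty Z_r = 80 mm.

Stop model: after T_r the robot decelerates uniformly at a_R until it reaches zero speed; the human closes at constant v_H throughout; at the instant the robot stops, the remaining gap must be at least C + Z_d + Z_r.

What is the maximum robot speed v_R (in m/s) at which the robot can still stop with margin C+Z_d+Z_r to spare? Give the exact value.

v_R_max = 19/10 m/s = 1.9000 m/s

at the boundary: (1/3)·v² + (13/25)·v + (-3287/1500) = 0
  disc = (13/25)² − 4·(1/3)·(-3287/1500) = 17956/5625 ; √disc = 134/75
  v_R = (−(13/25) + 134/75) / (2·(1/3)) = 19/10 m/s
check:
stop time T_s = (19/10)/(3/2) = 1.2667 s
robot covers v_R·T_r = 1.9000·0.1200 = 0.2280 m before braking
robot covers 1.9000·1.2667 − ½·1.5000·1.2667² = 1.2033 m while stopping
human over T_r+T_s: 0.6000·(0.1200+1.2667) = 0.8320 m
C+Z_d+Z_r = 0.0600+0.0000+0.0800 = 0.1400 m
sum ≈ 0.2280+1.2033+0.8320+0.1400 ≈ 2.4033 m = S ✓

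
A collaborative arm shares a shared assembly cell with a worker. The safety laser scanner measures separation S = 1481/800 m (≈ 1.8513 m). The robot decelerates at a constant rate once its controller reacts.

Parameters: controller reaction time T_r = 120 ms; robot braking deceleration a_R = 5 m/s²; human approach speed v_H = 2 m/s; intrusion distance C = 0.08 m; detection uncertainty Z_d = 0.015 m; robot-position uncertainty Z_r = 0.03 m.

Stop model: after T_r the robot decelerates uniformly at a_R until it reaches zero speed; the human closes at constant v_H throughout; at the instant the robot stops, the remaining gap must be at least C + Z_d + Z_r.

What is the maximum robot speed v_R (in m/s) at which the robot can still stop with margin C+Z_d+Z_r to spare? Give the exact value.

v_R_max = 41/20 m/s = 2.0500 m/s

quadratic (1/10)·v² + (13/25)·v + (-1189/800) = 0
  disc = (13/25)² − 4·(1/10)·(-1189/800) = 8649/10000 ; √disc = 93/100
  v_R = (−(13/25) + 93/100) / (2·(1/10)) = 41/20 m/s
check:
stop time T_s = (41/20)/5 = 0.4100 s
reaction-phase robot travel = 2.0500·0.1200 = 0.2460 m
robot under decel: 2.0500²/(2·5.0000) = 0.4203 m
human closes 2.0000·0.5300 = 1.0600 m
residual clearance needed = 0.0800+0.0150+0.0300 = 0.1250 m
sum ≈ 0.2460+0.4203+1.0600+0.1250 ≈ 1.8513 m = S ✓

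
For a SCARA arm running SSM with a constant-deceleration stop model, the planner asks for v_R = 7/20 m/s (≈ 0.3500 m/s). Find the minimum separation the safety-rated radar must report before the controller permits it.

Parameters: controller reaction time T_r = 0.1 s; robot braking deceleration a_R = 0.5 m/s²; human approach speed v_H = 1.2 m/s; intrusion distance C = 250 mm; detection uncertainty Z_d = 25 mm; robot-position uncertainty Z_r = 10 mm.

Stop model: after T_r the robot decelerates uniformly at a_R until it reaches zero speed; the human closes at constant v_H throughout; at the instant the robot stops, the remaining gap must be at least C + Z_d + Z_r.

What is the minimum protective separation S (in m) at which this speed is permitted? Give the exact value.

stop time T_s = (7/20)/(1/2) = 0.7000 s
robot covers v_R·T_r = 0.3500·0.1000 = 0.0350 m before braking
robot covers 0.3500·0.7000 − ½·0.5000·0.7000² = 0.1225 m while stopping
person approaches 1.2000·(0.1000+0.7000) = 0.9600 m
margins: 0.2500+0.0250+0.0100 = 0.2850 m
S_min ≈ 0.0350+0.1225+0.9600+0.2850  ⇒  S_min = 561/400 m

S_min = 561/400 m = 1.4025 m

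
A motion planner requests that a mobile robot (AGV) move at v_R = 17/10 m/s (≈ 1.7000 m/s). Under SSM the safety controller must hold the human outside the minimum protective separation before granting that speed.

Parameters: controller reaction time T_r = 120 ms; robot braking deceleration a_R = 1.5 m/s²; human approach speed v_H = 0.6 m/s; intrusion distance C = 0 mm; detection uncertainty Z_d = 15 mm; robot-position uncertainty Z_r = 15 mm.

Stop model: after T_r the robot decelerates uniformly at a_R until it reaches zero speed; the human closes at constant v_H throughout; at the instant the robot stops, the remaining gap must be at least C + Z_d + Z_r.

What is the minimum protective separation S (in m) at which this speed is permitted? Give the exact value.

braking lasts T_s = (17/10)/(3/2) = 1.1333 s
robot in T_r: 1.7000·0.1200 = 0.2040 m
robot covers 1.7000·1.1333 − ½·1.5000·1.1333² = 0.9633 m while stopping
person approaches 0.6000·(0.1200+1.1333) = 0.7520 m
margins: 0.0000+0.0150+0.0150 = 0.0300 m
S_min ≈ 0.2040+0.9633+0.7520+0.0300  ⇒  S_min = 731/375 m

S_min = 731/375 m = 1.9493 m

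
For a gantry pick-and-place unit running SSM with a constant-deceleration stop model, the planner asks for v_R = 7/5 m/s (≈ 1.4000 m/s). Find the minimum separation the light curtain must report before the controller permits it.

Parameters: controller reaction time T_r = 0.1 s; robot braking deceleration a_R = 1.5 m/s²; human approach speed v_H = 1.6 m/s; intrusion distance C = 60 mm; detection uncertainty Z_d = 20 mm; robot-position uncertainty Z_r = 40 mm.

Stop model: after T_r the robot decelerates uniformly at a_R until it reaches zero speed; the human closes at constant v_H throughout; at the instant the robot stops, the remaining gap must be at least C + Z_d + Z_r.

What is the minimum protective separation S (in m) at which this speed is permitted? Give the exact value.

S_min = 77/30 m = 2.5667 m

stop time T_s = (7/5)/(3/2) = 0.9333 s
reaction-phase robot travel = 1.4000·0.1000 = 0.1400 m
robot under decel: 1.4000²/(2·1.5000) = 0.6533 m
human over T_r+T_s: 1.6000·(0.1000+0.9333) = 1.6533 m
residual clearance needed = 0.0600+0.0200+0.0400 = 0.1200 m
S_min ≈ 0.1400+0.6533+1.6533+0.1200  ⇒  S_min = 77/30 m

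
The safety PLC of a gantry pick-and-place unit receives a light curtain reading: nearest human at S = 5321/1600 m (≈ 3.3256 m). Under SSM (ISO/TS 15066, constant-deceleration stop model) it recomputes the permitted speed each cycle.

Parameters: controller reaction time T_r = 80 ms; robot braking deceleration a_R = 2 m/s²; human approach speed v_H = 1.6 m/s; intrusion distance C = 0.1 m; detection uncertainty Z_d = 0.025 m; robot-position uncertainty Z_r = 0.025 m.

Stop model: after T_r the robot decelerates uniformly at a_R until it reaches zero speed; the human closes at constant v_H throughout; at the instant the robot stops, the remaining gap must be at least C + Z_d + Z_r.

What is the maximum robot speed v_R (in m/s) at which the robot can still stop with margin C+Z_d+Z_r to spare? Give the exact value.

v_R_max = 43/20 m/s = 2.1500 m/s

quadratic (1/4)·v² + (22/25)·v + (-24381/8000) = 0
  disc = (22/25)² − 4·(1/4)·(-24381/8000) = 152881/40000 ; √disc = 391/200
  v_R = (−(22/25) + 391/200) / (2·(1/4)) = 43/20 m/s
check:
T_s = v_R/a_R = (43/20)/2 = 1.0750 s
reaction-phase robot travel = 2.1500·0.0800 = 0.1720 m
robot under decel: 2.1500²/(2·2.0000) = 1.1556 m
human closes 1.6000·1.1550 = 1.8480 m
residual clearance needed = 0.1000+0.0250+0.0250 = 0.1500 m
sum ≈ 0.1720+1.1556+1.8480+0.1500 ≈ 3.3256 m = S ✓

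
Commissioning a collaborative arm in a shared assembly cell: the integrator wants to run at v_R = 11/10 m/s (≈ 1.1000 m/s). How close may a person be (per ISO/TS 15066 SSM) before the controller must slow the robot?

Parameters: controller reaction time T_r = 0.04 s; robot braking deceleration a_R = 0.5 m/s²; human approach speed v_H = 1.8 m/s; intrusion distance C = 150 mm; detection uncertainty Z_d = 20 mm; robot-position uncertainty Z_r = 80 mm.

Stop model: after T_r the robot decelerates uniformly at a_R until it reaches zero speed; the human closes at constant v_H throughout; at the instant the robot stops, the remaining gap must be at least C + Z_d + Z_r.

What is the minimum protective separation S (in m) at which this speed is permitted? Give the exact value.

braking lasts T_s = (11/10)/(1/2) = 2.2000 s
reaction-phase robot travel = 1.1000·0.0400 = 0.0440 m
braking distance = 1.1000²/(2·0.5000) = 1.2100 m
human closes 1.8000·2.2400 = 4.0320 m
margins: 0.1500+0.0200+0.0800 = 0.2500 m
S_min ≈ 0.0440+1.2100+4.0320+0.2500  ⇒  S_min = 692/125 m

S_min = 692/125 m = 5.5360 m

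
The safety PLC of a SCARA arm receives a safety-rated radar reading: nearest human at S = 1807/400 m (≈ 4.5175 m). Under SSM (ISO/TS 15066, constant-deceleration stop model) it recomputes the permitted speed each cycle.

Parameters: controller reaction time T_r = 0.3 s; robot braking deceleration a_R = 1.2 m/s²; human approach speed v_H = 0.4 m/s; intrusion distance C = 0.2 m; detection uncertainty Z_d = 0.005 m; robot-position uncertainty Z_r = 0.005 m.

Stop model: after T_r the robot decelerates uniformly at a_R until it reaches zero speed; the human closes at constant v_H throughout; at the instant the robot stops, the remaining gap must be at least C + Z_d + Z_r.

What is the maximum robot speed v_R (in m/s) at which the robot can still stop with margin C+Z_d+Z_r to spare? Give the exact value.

at the boundary: (5/12)·v² + (19/30)·v + (-67/16) = 0
  disc = (19/30)² − 4·(5/12)·(-67/16) = 26569/3600 ; √disc = 163/60
  v_R = (−(19/30) + 163/60) / (2·(5/12)) = 5/2 m/s
check:
braking lasts T_s = (5/2)/(6/5) = 2.0833 s
robot covers v_R·T_r = 2.5000·0.3000 = 0.7500 m before braking
braking distance = 2.5000²/(2·1.2000) = 2.6042 m
person approaches 0.4000·(0.3000+2.0833) = 0.9533 m
residual clearance needed = 0.2000+0.0050+0.0050 = 0.2100 m
sum ≈ 0.7500+2.6042+0.9533+0.2100 ≈ 4.5175 m = S ✓

v_R_max = 5/2 m/s = 2.5000 m/s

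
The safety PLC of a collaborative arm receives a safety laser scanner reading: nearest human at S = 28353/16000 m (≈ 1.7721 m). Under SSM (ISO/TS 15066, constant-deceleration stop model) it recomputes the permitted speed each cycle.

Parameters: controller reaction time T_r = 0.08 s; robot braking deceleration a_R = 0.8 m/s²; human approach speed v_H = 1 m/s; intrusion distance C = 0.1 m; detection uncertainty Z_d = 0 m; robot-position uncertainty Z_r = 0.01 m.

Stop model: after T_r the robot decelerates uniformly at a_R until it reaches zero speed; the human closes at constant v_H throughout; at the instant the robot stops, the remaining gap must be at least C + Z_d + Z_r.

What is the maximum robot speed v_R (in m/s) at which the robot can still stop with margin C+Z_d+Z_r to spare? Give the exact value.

collect terms ⇒ (5/8)·v_R² + (133/100)·v_R + (-25313/16000) = 0
  disc = (133/100)² − 4·(5/8)·(-25313/16000) = 915849/160000 ; √disc = 957/400
  v_R = (−(133/100) + 957/400) / (2·(5/8)) = 17/20 m/s
check:
braking lasts T_s = (17/20)/(4/5) = 1.0625 s
robot covers v_R·T_r = 0.8500·0.0800 = 0.0680 m before braking
robot covers 0.8500·1.0625 − ½·0.8000·1.0625² = 0.4516 m while stopping
person approaches 1.0000·(0.0800+1.0625) = 1.1425 m
C+Z_d+Z_r = 0.1000+0.0000+0.0100 = 0.1100 m
sum ≈ 0.0680+0.4516+1.1425+0.1100 ≈ 1.7721 m = S ✓

v_R_max = 17/20 m/s = 0.8500 m/s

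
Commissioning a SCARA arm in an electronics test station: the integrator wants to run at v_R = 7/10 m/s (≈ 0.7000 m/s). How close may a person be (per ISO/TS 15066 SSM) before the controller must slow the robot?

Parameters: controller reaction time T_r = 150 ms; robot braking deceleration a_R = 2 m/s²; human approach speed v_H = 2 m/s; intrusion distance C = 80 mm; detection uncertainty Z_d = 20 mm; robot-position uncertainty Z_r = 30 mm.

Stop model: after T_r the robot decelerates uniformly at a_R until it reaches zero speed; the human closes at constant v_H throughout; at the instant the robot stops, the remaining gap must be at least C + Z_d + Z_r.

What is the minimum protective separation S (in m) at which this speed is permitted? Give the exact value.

S_min = 543/400 m = 1.3575 m

stop time T_s = (7/10)/2 = 0.3500 s
robot in T_r: 0.7000·0.1500 = 0.1050 m
braking distance = 0.7000²/(2·2.0000) = 0.1225 m
human over T_r+T_s: 2.0000·(0.1500+0.3500) = 1.0000 m
C+Z_d+Z_r = 0.0800+0.0200+0.0300 = 0.1300 m
S_min ≈ 0.1050+0.1225+1.0000+0.1300  ⇒  S_min = 543/400 m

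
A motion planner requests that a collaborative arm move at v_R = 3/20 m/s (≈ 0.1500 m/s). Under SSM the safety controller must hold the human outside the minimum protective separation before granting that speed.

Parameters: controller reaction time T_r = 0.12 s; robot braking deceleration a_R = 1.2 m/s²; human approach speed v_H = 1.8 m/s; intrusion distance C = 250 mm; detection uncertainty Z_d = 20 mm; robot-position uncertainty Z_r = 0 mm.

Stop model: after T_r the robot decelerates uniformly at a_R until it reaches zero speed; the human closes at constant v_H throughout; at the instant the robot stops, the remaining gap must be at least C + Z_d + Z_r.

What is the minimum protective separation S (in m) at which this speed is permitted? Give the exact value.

T_s = v_R/a_R = (3/20)/(6/5) = 0.1250 s
robot covers v_R·T_r = 0.1500·0.1200 = 0.0180 m before braking
braking distance = 0.1500²/(2·1.2000) = 0.0094 m
person approaches 1.8000·(0.1200+0.1250) = 0.4410 m
C+Z_d+Z_r = 0.2500+0.0200+0.0000 = 0.2700 m
S_min ≈ 0.0180+0.0094+0.4410+0.2700  ⇒  S_min = 5907/8000 m

S_min = 5907/8000 m = 0.7384 m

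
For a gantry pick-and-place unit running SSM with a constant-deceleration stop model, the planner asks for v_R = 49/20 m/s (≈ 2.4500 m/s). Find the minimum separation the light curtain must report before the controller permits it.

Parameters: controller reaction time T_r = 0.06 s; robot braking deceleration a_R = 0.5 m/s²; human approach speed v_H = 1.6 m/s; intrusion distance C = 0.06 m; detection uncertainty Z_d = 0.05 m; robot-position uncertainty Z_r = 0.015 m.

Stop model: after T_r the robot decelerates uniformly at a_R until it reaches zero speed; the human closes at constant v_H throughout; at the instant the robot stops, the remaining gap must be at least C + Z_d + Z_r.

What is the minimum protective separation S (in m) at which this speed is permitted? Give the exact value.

stop time T_s = (49/20)/(1/2) = 4.9000 s
reaction-phase robot travel = 2.4500·0.0600 = 0.1470 m
robot covers 2.4500·4.9000 − ½·0.5000·4.9000² = 6.0025 m while stopping
human closes 1.6000·4.9600 = 7.9360 m
C+Z_d+Z_r = 0.0600+0.0500+0.0150 = 0.1250 m
S_min ≈ 0.1470+6.0025+7.9360+0.1250  ⇒  S_min = 28421/2000 m

S_min = 28421/2000 m = 14.2105 m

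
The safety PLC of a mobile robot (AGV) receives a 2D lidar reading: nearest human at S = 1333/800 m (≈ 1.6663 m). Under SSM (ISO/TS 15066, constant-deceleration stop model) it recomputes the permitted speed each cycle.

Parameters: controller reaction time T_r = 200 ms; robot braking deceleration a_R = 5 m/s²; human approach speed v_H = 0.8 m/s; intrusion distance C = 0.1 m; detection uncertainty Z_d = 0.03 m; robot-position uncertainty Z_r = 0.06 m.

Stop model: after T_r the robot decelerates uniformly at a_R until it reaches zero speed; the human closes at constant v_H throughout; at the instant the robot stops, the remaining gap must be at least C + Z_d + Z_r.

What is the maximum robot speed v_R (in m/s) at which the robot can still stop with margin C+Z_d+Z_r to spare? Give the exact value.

quadratic (1/10)·v² + (9/25)·v + (-1053/800) = 0
  disc = (9/25)² − 4·(1/10)·(-1053/800) = 6561/10000 ; √disc = 81/100
  v_R = (−(9/25) + 81/100) / (2·(1/10)) = 9/4 m/s
check:
stop time T_s = (9/4)/5 = 0.4500 s
robot in T_r: 2.2500·0.2000 = 0.4500 m
robot under decel: 2.2500²/(2·5.0000) = 0.5062 m
human closes 0.8000·0.6500 = 0.5200 m
residual clearance needed = 0.1000+0.0300+0.0600 = 0.1900 m
sum ≈ 0.4500+0.5062+0.5200+0.1900 ≈ 1.6663 m = S ✓

v_R_max = 9/4 m/s = 2.2500 m/s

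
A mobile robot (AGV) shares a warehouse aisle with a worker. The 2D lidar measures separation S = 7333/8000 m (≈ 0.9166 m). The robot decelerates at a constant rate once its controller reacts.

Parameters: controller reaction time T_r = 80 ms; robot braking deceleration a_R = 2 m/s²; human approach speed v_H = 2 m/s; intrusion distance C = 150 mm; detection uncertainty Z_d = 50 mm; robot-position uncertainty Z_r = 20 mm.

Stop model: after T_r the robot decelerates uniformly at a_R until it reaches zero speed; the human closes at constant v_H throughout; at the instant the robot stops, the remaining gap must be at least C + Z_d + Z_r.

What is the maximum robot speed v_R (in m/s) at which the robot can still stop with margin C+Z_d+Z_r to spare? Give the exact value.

collect terms ⇒ (1/4)·v_R² + (27/25)·v_R + (-4293/8000) = 0
  disc = (27/25)² − 4·(1/4)·(-4293/8000) = 68121/40000 ; √disc = 261/200
  v_R = (−(27/25) + 261/200) / (2·(1/4)) = 9/20 m/s
check:
stop time T_s = (9/20)/2 = 0.2250 s
robot in T_r: 0.4500·0.0800 = 0.0360 m
robot under decel: 0.4500²/(2·2.0000) = 0.0506 m
human over T_r+T_s: 2.0000·(0.0800+0.2250) = 0.6100 m
C+Z_d+Z_r = 0.1500+0.0500+0.0200 = 0.2200 m
sum ≈ 0.0360+0.0506+0.6100+0.2200 ≈ 0.9166 m = S ✓

v_R_max = 9/20 m/s = 0.4500 m/s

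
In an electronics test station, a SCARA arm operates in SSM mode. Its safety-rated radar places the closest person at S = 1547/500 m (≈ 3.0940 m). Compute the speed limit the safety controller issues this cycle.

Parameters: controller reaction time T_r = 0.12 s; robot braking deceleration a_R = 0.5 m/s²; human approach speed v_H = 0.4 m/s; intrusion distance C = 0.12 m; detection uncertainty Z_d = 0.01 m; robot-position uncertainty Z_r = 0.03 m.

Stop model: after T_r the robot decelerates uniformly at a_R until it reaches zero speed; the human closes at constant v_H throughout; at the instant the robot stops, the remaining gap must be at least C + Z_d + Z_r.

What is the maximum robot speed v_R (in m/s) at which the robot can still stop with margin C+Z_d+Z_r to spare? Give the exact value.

collect terms ⇒ (1)·v_R² + (23/25)·v_R + (-1443/500) = 0
  disc = (23/25)² − 4·(1)·(-1443/500) = 7744/625 ; √disc = 88/25
  v_R = (−(23/25) + 88/25) / (2·(1)) = 13/10 m/s
check:
stop time T_s = (13/10)/(1/2) = 2.6000 s
robot covers v_R·T_r = 1.3000·0.1200 = 0.1560 m before braking
robot covers 1.3000·2.6000 − ½·0.5000·2.6000² = 1.6900 m while stopping
human over T_r+T_s: 0.4000·(0.1200+2.6000) = 1.0880 m
residual clearance needed = 0.1200+0.0100+0.0300 = 0.1600 m
sum ≈ 0.1560+1.6900+1.0880+0.1600 ≈ 3.0940 m = S ✓

v_R_max = 13/10 m/s = 1.3000 m/s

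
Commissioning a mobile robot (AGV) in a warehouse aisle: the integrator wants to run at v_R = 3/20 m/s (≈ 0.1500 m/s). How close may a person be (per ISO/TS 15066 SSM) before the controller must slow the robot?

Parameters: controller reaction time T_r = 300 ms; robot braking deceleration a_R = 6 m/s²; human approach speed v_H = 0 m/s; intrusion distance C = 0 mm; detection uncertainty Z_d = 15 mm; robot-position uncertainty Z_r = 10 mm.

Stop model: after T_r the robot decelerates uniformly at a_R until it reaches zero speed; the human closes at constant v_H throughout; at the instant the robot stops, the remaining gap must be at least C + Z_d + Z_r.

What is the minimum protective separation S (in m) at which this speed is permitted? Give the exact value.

T_s = v_R/a_R = (3/20)/6 = 0.0250 s
robot in T_r: 0.1500·0.3000 = 0.0450 m
robot under decel: 0.1500²/(2·6.0000) = 0.0019 m
human over T_r+T_s: 0.0000·(0.3000+0.0250) = 0.0000 m
C+Z_d+Z_r = 0.0000+0.0150+0.0100 = 0.0250 m
S_min ≈ 0.0450+0.0019+0.0000+0.0250  ⇒  S_min = 23/320 m

S_min = 23/320 m = 0.0719 m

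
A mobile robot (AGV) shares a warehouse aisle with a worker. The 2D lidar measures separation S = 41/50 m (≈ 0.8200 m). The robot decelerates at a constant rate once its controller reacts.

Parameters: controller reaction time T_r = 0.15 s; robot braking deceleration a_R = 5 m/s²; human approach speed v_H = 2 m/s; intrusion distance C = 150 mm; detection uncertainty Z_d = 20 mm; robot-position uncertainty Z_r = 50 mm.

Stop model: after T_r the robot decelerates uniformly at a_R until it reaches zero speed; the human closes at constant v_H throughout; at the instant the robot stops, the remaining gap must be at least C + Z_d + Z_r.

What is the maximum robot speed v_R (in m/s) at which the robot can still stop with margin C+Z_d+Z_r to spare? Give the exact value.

collect terms ⇒ (1/10)·v_R² + (11/20)·v_R + (-3/10) = 0
  disc = (11/20)² − 4·(1/10)·(-3/10) = 169/400 ; √disc = 13/20
  v_R = (−(11/20) + 13/20) / (2·(1/10)) = 1/2 m/s
check:
stop time T_s = (1/2)/5 = 0.1000 s
robot covers v_R·T_r = 0.5000·0.1500 = 0.0750 m before braking
robot under decel: 0.5000²/(2·5.0000) = 0.0250 m
human closes 2.0000·0.2500 = 0.5000 m
margins: 0.1500+0.0200+0.0500 = 0.2200 m
sum ≈ 0.0750+0.0250+0.5000+0.2200 ≈ 0.8200 m = S ✓

v_R_max = 1/2 m/s = 0.5000 m/s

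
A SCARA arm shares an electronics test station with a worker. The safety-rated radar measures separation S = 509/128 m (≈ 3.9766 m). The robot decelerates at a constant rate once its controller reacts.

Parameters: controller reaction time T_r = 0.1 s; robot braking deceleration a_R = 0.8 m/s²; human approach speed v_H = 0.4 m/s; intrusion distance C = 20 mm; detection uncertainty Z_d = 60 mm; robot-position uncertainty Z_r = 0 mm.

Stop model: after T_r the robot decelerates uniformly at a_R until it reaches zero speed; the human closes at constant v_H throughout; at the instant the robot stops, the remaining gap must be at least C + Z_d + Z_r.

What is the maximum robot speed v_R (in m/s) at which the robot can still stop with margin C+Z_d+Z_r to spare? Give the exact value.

v_R_max = 41/20 m/s = 2.0500 m/s

collect terms ⇒ (5/8)·v_R² + (3/5)·v_R + (-12341/3200) = 0
  disc = (3/5)² − 4·(5/8)·(-12341/3200) = 64009/6400 ; √disc = 253/80
  v_R = (−(3/5) + 253/80) / (2·(5/8)) = 41/20 m/s
check:
stop time T_s = (41/20)/(4/5) = 2.5625 s
reaction-phase robot travel = 2.0500·0.1000 = 0.2050 m
robot under decel: 2.0500²/(2·0.8000) = 2.6266 m
person approaches 0.4000·(0.1000+2.5625) = 1.0650 m
C+Z_d+Z_r = 0.0200+0.0600+0.0000 = 0.0800 m
sum ≈ 0.2050+2.6266+1.0650+0.0800 ≈ 3.9766 m = S ✓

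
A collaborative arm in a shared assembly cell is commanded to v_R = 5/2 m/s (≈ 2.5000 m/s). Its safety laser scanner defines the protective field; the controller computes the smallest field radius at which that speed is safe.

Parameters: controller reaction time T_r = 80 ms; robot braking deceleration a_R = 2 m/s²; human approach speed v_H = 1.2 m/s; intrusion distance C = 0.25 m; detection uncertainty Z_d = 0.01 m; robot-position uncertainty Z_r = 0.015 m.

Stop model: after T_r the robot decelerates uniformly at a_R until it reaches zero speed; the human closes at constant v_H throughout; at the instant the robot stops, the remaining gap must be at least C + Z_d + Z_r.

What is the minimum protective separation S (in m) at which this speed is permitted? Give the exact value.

braking lasts T_s = (5/2)/2 = 1.2500 s
robot in T_r: 2.5000·0.0800 = 0.2000 m
robot covers 2.5000·1.2500 − ½·2.0000·1.2500² = 1.5625 m while stopping
human closes 1.2000·1.3300 = 1.5960 m
residual clearance needed = 0.2500+0.0100+0.0150 = 0.2750 m
S_min ≈ 0.2000+1.5625+1.5960+0.2750  ⇒  S_min = 7267/2000 m

S_min = 7267/2000 m = 3.6335 m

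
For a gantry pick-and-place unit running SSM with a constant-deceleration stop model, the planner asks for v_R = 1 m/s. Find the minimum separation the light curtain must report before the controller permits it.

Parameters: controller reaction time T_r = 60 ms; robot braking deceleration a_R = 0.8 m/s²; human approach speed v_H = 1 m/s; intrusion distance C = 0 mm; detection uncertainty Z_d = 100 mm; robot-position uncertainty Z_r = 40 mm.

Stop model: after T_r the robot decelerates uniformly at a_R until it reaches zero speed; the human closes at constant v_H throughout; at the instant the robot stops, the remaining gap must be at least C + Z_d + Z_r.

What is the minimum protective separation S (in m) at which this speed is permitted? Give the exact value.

S_min = 427/200 m = 2.1350 m

stop time T_s = 1/(4/5) = 1.2500 s
reaction-phase robot travel = 1.0000·0.0600 = 0.0600 m
robot under decel: 1.0000²/(2·0.8000) = 0.6250 m
human over T_r+T_s: 1.0000·(0.0600+1.2500) = 1.3100 m
residual clearance needed = 0.0000+0.1000+0.0400 = 0.1400 m
S_min ≈ 0.0600+0.6250+1.3100+0.1400  ⇒  S_min = 427/200 m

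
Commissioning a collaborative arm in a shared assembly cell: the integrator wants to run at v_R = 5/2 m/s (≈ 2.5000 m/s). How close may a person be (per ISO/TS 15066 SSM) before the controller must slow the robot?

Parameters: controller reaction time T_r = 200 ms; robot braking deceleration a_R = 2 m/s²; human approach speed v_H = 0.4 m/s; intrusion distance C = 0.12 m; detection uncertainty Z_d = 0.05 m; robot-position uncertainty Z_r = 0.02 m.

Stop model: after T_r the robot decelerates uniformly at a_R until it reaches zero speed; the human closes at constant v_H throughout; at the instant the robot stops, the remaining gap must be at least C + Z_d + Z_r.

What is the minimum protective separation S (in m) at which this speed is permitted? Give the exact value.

stop time T_s = (5/2)/2 = 1.2500 s
reaction-phase robot travel = 2.5000·0.2000 = 0.5000 m
robot under decel: 2.5000²/(2·2.0000) = 1.5625 m
human closes 0.4000·1.4500 = 0.5800 m
residual clearance needed = 0.1200+0.0500+0.0200 = 0.1900 m
S_min ≈ 0.5000+1.5625+0.5800+0.1900  ⇒  S_min = 1133/400 m

S_min = 1133/400 m = 2.8325 m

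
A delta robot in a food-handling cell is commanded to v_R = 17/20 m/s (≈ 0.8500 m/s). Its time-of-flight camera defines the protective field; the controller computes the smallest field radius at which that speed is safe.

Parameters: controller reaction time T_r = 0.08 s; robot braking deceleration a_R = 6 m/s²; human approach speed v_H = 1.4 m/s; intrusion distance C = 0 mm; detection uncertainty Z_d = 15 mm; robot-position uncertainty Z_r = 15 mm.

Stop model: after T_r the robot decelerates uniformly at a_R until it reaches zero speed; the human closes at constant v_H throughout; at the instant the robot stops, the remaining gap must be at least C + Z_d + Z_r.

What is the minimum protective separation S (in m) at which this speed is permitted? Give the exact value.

S_min = 2249/4800 m = 0.4685 m

T_s = v_R/a_R = (17/20)/6 = 0.1417 s
robot covers v_R·T_r = 0.8500·0.0800 = 0.0680 m before braking
robot under decel: 0.8500²/(2·6.0000) = 0.0602 m
person approaches 1.4000·(0.0800+0.1417) = 0.3103 m
margins: 0.0000+0.0150+0.0150 = 0.0300 m
S_min ≈ 0.0680+0.0602+0.3103+0.0300  ⇒  S_min = 2249/4800 m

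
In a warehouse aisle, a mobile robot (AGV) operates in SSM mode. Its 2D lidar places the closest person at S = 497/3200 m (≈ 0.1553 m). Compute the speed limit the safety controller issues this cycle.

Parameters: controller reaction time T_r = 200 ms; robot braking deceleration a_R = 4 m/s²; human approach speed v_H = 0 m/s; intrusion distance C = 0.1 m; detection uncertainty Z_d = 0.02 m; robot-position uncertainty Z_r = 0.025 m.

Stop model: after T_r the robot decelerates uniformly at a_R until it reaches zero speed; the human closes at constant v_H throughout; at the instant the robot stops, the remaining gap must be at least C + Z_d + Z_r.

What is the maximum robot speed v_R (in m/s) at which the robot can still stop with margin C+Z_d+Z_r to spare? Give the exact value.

quadratic (1/8)·v² + (1/5)·v + (-33/3200) = 0
  disc = (1/5)² − 4·(1/8)·(-33/3200) = 289/6400 ; √disc = 17/80
  v_R = (−(1/5) + 17/80) / (2·(1/8)) = 1/20 m/s
check:
braking lasts T_s = (1/20)/4 = 0.0125 s
robot in T_r: 0.0500·0.2000 = 0.0100 m
robot covers 0.0500·0.0125 − ½·4.0000·0.0125² = 0.0003 m while stopping
human over T_r+T_s: 0.0000·(0.2000+0.0125) = 0.0000 m
residual clearance needed = 0.1000+0.0200+0.0250 = 0.1450 m
sum ≈ 0.0100+0.0003+0.0000+0.1450 ≈ 0.1553 m = S ✓

v_R_max = 1/20 m/s = 0.0500 m/s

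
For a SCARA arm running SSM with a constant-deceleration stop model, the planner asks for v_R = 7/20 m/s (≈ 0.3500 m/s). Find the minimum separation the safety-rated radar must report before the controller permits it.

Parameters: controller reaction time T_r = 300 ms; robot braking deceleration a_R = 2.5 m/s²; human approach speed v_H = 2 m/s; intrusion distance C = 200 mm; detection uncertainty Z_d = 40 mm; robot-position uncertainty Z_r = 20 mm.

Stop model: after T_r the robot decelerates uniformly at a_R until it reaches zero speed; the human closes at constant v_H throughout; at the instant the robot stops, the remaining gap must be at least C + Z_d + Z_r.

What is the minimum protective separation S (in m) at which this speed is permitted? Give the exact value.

stop time T_s = (7/20)/(5/2) = 0.1400 s
robot in T_r: 0.3500·0.3000 = 0.1050 m
robot covers 0.3500·0.1400 − ½·2.5000·0.1400² = 0.0245 m while stopping
human closes 2.0000·0.4400 = 0.8800 m
C+Z_d+Z_r = 0.2000+0.0400+0.0200 = 0.2600 m
S_min ≈ 0.1050+0.0245+0.8800+0.2600  ⇒  S_min = 2539/2000 m

S_min = 2539/2000 m = 1.2695 m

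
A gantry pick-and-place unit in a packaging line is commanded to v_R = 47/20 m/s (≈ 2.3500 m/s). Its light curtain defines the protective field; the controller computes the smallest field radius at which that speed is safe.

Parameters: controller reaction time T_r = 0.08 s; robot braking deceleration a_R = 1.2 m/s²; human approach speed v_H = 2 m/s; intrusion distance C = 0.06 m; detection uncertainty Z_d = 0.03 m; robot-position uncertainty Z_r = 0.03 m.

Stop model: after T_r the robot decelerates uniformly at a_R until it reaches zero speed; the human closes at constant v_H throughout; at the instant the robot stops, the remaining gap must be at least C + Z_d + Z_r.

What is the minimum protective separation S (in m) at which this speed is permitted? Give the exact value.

stop time T_s = (47/20)/(6/5) = 1.9583 s
robot covers v_R·T_r = 2.3500·0.0800 = 0.1880 m before braking
braking distance = 2.3500²/(2·1.2000) = 2.3010 m
human over T_r+T_s: 2.0000·(0.0800+1.9583) = 4.0767 m
margins: 0.0600+0.0300+0.0300 = 0.1200 m
S_min ≈ 0.1880+2.3010+4.0767+0.1200  ⇒  S_min = 160457/24000 m

S_min = 160457/24000 m = 6.6857 m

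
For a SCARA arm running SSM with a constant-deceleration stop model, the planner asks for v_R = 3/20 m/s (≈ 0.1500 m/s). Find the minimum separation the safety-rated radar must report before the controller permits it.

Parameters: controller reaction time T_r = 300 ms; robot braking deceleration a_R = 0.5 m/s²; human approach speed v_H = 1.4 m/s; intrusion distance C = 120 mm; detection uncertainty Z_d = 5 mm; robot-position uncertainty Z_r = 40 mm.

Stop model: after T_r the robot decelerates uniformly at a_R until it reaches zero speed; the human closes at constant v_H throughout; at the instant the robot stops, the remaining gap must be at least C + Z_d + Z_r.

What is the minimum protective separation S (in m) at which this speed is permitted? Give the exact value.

T_s = v_R/a_R = (3/20)/(1/2) = 0.3000 s
robot covers v_R·T_r = 0.1500·0.3000 = 0.0450 m before braking
braking distance = 0.1500²/(2·0.5000) = 0.0225 m
person approaches 1.4000·(0.3000+0.3000) = 0.8400 m
margins: 0.1200+0.0050+0.0400 = 0.1650 m
S_min ≈ 0.0450+0.0225+0.8400+0.1650  ⇒  S_min = 429/400 m

S_min = 429/400 m = 1.0725 m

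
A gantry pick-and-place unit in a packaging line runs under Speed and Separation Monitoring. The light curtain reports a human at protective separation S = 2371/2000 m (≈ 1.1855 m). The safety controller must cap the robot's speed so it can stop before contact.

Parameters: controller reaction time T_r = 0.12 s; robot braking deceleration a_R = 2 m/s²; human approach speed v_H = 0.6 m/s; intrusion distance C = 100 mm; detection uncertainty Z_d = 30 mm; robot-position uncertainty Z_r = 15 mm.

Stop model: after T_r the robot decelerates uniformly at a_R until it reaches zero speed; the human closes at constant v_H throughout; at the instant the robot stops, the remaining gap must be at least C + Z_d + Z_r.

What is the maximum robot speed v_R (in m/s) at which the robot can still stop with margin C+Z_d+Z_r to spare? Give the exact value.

v_R_max = 13/10 m/s = 1.3000 m/s

at the boundary: (1/4)·v² + (21/50)·v + (-1937/2000) = 0
  disc = (21/50)² − 4·(1/4)·(-1937/2000) = 11449/10000 ; √disc = 107/100
  v_R = (−(21/50) + 107/100) / (2·(1/4)) = 13/10 m/s
check:
braking lasts T_s = (13/10)/2 = 0.6500 s
robot in T_r: 1.3000·0.1200 = 0.1560 m
robot under decel: 1.3000²/(2·2.0000) = 0.4225 m
person approaches 0.6000·(0.1200+0.6500) = 0.4620 m
C+Z_d+Z_r = 0.1000+0.0300+0.0150 = 0.1450 m
sum ≈ 0.1560+0.4225+0.4620+0.1450 ≈ 1.1855 m = S ✓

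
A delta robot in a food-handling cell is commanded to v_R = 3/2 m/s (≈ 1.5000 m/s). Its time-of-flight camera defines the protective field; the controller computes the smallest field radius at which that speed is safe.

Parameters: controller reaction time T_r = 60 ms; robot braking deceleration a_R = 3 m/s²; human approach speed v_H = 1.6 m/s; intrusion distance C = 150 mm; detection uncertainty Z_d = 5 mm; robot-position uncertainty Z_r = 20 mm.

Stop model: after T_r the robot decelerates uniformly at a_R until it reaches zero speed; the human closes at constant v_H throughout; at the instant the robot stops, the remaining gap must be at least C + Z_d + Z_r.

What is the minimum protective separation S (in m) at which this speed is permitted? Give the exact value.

T_s = v_R/a_R = (3/2)/3 = 0.5000 s
robot covers v_R·T_r = 1.5000·0.0600 = 0.0900 m before braking
robot under decel: 1.5000²/(2·3.0000) = 0.3750 m
person approaches 1.6000·(0.0600+0.5000) = 0.8960 m
margins: 0.1500+0.0050+0.0200 = 0.1750 m
S_min ≈ 0.0900+0.3750+0.8960+0.1750  ⇒  S_min = 192/125 m

S_min = 192/125 m = 1.5360 m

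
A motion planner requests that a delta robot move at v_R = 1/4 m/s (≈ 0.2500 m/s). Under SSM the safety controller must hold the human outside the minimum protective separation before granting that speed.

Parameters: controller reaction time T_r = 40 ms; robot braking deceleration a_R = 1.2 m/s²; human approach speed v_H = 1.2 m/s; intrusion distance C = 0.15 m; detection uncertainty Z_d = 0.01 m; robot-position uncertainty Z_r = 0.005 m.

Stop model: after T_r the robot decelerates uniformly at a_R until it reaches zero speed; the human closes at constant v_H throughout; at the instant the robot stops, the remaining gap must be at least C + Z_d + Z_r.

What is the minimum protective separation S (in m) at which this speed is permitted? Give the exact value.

S_min = 11977/24000 m = 0.4990 m

T_s = v_R/a_R = (1/4)/(6/5) = 0.2083 s
reaction-phase robot travel = 0.2500·0.0400 = 0.0100 m
robot under decel: 0.2500²/(2·1.2000) = 0.0260 m
human over T_r+T_s: 1.2000·(0.0400+0.2083) = 0.2980 m
C+Z_d+Z_r = 0.1500+0.0100+0.0050 = 0.1650 m
S_min ≈ 0.0100+0.0260+0.2980+0.1650  ⇒  S_min = 11977/24000 m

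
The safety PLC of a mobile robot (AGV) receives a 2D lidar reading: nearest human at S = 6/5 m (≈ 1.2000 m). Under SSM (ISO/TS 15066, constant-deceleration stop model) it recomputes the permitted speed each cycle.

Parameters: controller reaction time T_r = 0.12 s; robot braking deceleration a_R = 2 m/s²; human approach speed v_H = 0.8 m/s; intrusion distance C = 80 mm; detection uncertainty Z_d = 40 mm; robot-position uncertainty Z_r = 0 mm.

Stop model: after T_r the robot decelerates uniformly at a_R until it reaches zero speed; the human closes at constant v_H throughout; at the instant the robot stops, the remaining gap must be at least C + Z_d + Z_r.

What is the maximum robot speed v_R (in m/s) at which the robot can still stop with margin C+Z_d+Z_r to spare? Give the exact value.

v_R_max = 6/5 m/s = 1.2000 m/s

at the boundary: (1/4)·v² + (13/25)·v + (-123/125) = 0
  disc = (13/25)² − 4·(1/4)·(-123/125) = 784/625 ; √disc = 28/25
  v_R = (−(13/25) + 28/25) / (2·(1/4)) = 6/5 m/s
check:
stop time T_s = (6/5)/2 = 0.6000 s
robot in T_r: 1.2000·0.1200 = 0.1440 m
robot under decel: 1.2000²/(2·2.0000) = 0.3600 m
human closes 0.8000·0.7200 = 0.5760 m
margins: 0.0800+0.0400+0.0000 = 0.1200 m
sum ≈ 0.1440+0.3600+0.5760+0.1200 ≈ 1.2000 m = S ✓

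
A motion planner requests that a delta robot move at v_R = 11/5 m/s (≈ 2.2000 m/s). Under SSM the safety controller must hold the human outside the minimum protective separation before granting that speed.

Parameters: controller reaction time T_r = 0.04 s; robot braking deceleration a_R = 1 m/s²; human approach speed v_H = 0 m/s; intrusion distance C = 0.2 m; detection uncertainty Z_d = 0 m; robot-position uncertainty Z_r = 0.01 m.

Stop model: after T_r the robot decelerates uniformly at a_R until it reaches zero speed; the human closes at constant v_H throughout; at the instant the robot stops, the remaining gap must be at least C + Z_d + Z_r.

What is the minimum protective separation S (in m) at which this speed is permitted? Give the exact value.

S_min = 1359/500 m = 2.7180 m

T_s = v_R/a_R = (11/5)/1 = 2.2000 s
robot covers v_R·T_r = 2.2000·0.0400 = 0.0880 m before braking
braking distance = 2.2000²/(2·1.0000) = 2.4200 m
human over T_r+T_s: 0.0000·(0.0400+2.2000) = 0.0000 m
margins: 0.2000+0.0000+0.0100 = 0.2100 m
S_min ≈ 0.0880+2.4200+0.0000+0.2100  ⇒  S_min = 1359/500 m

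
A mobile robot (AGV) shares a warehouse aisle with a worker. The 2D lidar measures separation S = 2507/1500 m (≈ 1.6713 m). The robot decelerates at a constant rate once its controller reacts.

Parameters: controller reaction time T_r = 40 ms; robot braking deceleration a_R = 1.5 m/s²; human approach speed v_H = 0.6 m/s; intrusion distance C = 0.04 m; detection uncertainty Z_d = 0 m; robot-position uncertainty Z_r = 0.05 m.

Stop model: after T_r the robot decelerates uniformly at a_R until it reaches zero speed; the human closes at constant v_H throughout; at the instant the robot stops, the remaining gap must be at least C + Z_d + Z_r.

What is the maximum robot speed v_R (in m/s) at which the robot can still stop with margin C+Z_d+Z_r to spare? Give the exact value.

at the boundary: (1/3)·v² + (11/25)·v + (-584/375) = 0
  disc = (11/25)² − 4·(1/3)·(-584/375) = 12769/5625 ; √disc = 113/75
  v_R = (−(11/25) + 113/75) / (2·(1/3)) = 8/5 m/s
check:
stop time T_s = (8/5)/(3/2) = 1.0667 s
reaction-phase robot travel = 1.6000·0.0400 = 0.0640 m
robot covers 1.6000·1.0667 − ½·1.5000·1.0667² = 0.8533 m while stopping
human over T_r+T_s: 0.6000·(0.0400+1.0667) = 0.6640 m
C+Z_d+Z_r = 0.0400+0.0000+0.0500 = 0.0900 m
sum ≈ 0.0640+0.8533+0.6640+0.0900 ≈ 1.6713 m = S ✓

v_R_max = 8/5 m/s = 1.6000 m/s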